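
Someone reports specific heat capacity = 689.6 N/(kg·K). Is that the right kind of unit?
No

specific heat capacity has SI base units: m^2 / (s^2 * K)
N/(kg·K) does NOT reduce to m^2 / (s^2 * K); a valid unit for specific heat capacity would be e.g. J/(kg·K).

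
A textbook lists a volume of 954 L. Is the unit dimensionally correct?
Yes

volume has SI base units: m^3
L reduces to the same SI base units, so it is a valid unit for volume.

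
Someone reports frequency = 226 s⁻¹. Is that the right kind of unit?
Yes

frequency has SI base units: 1 / s
s⁻¹ reduces to the same SI base units, so it is a valid unit for frequency.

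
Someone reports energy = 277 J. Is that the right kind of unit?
Yes

energy has SI base units: kg * m^2 / s^2
J reduces to the same SI base units, so it is a valid unit for energy.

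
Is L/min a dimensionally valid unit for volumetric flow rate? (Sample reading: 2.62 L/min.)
Yes

volumetric flow rate has SI base units: m^3 / s
L/min reduces to the same SI base units, so it is a valid unit for volumetric flow rate.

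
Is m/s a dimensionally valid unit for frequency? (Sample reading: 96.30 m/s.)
No

frequency has SI base units: 1 / s
m/s does NOT reduce to 1 / s; a valid unit for frequency would be e.g. Hz.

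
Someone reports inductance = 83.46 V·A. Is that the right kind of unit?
No

inductance has SI base units: kg * m^2 / (A^2 * s^2)
V·A does NOT reduce to kg * m^2 / (A^2 * s^2); a valid unit for inductance would be e.g. H.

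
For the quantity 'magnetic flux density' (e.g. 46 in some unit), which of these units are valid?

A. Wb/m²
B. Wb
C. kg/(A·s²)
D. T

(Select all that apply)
A, C, D

magnetic flux density has SI base units: kg / (A * s^2)

Checking each option against kg / (A * s^2):
  A. Wb/m²: ✓ matches
  B. Wb: ✗ does not match
  C. kg/(A·s²): ✓ matches
  D. T: ✓ matches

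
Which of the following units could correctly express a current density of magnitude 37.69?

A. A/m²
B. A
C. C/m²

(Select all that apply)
A

current density has SI base units: A / m^2

Checking each option against A / m^2:
  A. A/m²: ✓ matches
  B. A: ✗ does not match
  C. C/m²: ✗ does not match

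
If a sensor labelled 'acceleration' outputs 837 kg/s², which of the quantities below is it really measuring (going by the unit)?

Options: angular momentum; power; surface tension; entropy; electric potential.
surface tension

acceleration should have units dimensionally equivalent to m / s^2 (e.g. m/s²).
The given unit 'kg/s²' reduces to kg / s^2. Of the listed options, that is the dimensionality of surface tension.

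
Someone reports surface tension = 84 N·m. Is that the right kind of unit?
No

surface tension has SI base units: kg / s^2
N·m does NOT reduce to kg / s^2; a valid unit for surface tension would be e.g. N/m.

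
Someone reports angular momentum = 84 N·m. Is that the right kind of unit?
No

angular momentum has SI base units: kg * m^2 / s
N·m does NOT reduce to kg * m^2 / s; a valid unit for angular momentum would be e.g. kg·m²/s.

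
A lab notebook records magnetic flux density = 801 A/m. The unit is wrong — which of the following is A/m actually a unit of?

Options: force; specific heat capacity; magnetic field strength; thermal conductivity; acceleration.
magnetic field strength

magnetic flux density should have units dimensionally equivalent to kg / (A * s^2) (e.g. T).
The given unit 'A/m' reduces to A / m. Of the listed options, that is the dimensionality of magnetic field strength.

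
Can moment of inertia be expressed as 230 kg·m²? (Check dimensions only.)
Yes

moment of inertia has SI base units: kg * m^2
kg·m² reduces to the same SI base units, so it is a valid unit for moment of inertia.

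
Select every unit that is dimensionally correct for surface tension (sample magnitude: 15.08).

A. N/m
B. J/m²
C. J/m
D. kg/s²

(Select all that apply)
A, B, D

surface tension has SI base units: kg / s^2

Checking each option against kg / s^2:
  A. N/m: ✓ matches
  B. J/m²: ✓ matches
  C. J/m: ✗ does not match
  D. kg/s²: ✓ matches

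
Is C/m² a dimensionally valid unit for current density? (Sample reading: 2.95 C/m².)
No

current density has SI base units: A / m^2
C/m² does NOT reduce to A / m^2; a valid unit for current density would be e.g. A/m².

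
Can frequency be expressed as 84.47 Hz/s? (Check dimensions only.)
No

frequency has SI base units: 1 / s
Hz/s does NOT reduce to 1 / s; a valid unit for frequency would be e.g. Hz.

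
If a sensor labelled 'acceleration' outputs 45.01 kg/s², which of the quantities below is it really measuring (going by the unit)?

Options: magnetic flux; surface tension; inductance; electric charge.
surface tension

acceleration should have units dimensionally equivalent to m / s^2 (e.g. m/s²).
The given unit 'kg/s²' reduces to kg / s^2. Of the listed options, that is the dimensionality of surface tension.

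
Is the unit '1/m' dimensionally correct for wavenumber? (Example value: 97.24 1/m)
Yes

wavenumber has SI base units: 1 / m
1/m reduces to the same SI base units, so it is a valid unit for wavenumber.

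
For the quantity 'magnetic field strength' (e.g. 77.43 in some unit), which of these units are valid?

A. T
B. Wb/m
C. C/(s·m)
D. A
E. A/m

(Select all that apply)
C, E

magnetic field strength has SI base units: A / m

Checking each option against A / m:
  A. T: ✗ does not match
  B. Wb/m: ✗ does not match
  C. C/(s·m): ✓ matches
  D. A: ✗ does not match
  E. A/m: ✓ matches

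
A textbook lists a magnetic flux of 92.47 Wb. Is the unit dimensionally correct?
Yes

magnetic flux has SI base units: kg * m^2 / (A * s^2)
Wb reduces to the same SI base units, so it is a valid unit for magnetic flux.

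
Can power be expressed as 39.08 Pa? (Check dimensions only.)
No

power has SI base units: kg * m^2 / s^3
Pa does NOT reduce to kg * m^2 / s^3; a valid unit for power would be e.g. W.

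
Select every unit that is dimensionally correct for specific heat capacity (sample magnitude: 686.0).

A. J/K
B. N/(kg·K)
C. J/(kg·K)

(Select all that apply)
C

specific heat capacity has SI base units: m^2 / (s^2 * K)

Checking each option against m^2 / (s^2 * K):
  A. J/K: ✗ does not match
  B. N/(kg·K): ✗ does not match
  C. J/(kg·K): ✓ matches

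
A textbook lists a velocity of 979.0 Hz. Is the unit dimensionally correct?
No

velocity has SI base units: m / s
Hz does NOT reduce to m / s; a valid unit for velocity would be e.g. m/s.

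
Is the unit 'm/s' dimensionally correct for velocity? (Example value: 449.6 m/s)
Yes

velocity has SI base units: m / s
m/s reduces to the same SI base units, so it is a valid unit for velocity.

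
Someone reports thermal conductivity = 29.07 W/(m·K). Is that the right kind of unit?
Yes

thermal conductivity has SI base units: kg * m / (s^3 * K)
W/(m·K) reduces to the same SI base units, so it is a valid unit for thermal conductivity.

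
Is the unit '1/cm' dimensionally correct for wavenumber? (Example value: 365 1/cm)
Yes

wavenumber has SI base units: 1 / m
1/cm reduces to the same SI base units, so it is a valid unit for wavenumber.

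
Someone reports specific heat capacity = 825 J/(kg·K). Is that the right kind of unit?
Yes

specific heat capacity has SI base units: m^2 / (s^2 * K)
J/(kg·K) reduces to the same SI base units, so it is a valid unit for specific heat capacity.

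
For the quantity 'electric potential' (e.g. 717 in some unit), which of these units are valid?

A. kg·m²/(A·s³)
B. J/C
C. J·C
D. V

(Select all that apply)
A, B, D

electric potential has SI base units: kg * m^2 / (A * s^3)

Checking each option against kg * m^2 / (A * s^3):
  A. kg·m²/(A·s³): ✓ matches
  B. J/C: ✓ matches
  C. J·C: ✗ does not match
  D. V: ✓ matches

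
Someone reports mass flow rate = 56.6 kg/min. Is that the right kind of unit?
Yes

mass flow rate has SI base units: kg / s
kg/min reduces to the same SI base units, so it is a valid unit for mass flow rate.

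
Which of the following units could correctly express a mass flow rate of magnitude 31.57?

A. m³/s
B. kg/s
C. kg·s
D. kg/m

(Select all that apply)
B

mass flow rate has SI base units: kg / s

Checking each option against kg / s:
  A. m³/s: ✗ does not match
  B. kg/s: ✓ matches
  C. kg·s: ✗ does not match
  D. kg/m: ✗ does not match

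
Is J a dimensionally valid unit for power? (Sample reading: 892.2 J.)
No

power has SI base units: kg * m^2 / s^3
J does NOT reduce to kg * m^2 / s^3; a valid unit for power would be e.g. W.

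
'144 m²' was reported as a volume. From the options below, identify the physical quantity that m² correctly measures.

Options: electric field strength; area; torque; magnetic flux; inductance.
area

volume should have units dimensionally equivalent to m^3 (e.g. m³).
The given unit 'm²' reduces to m^2. Of the listed options, that is the dimensionality of area.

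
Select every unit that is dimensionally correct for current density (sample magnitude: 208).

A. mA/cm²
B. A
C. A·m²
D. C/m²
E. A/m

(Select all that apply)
A

current density has SI base units: A / m^2

Checking each option against A / m^2:
  A. mA/cm²: ✓ matches
  B. A: ✗ does not match
  C. A·m²: ✗ does not match
  D. C/m²: ✗ does not match
  E. A/m: ✗ does not match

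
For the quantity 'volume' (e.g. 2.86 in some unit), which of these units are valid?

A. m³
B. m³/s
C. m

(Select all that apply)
A

volume has SI base units: m^3

Checking each option against m^3:
  A. m³: ✓ matches
  B. m³/s: ✗ does not match
  C. m: ✗ does not match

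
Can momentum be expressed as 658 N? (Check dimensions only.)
No

momentum has SI base units: kg * m / s
N does NOT reduce to kg * m / s; a valid unit for momentum would be e.g. kg·m/s.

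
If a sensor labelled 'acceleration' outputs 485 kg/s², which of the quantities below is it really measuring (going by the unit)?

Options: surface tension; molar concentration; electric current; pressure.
surface tension

acceleration should have units dimensionally equivalent to m / s^2 (e.g. m/s²).
The given unit 'kg/s²' reduces to kg / s^2. Of the listed options, that is the dimensionality of surface tension.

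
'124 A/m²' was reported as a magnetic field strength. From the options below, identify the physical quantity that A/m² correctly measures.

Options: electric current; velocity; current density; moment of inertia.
current density

magnetic field strength should have units dimensionally equivalent to A / m (e.g. A/m).
The given unit 'A/m²' reduces to A / m^2. Of the listed options, that is the dimensionality of current density.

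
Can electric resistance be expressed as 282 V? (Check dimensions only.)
No

electric resistance has SI base units: kg * m^2 / (A^2 * s^3)
V does NOT reduce to kg * m^2 / (A^2 * s^3); a valid unit for electric resistance would be e.g. Ω.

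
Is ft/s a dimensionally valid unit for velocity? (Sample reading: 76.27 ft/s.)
Yes

velocity has SI base units: m / s
ft/s reduces to the same SI base units, so it is a valid unit for velocity.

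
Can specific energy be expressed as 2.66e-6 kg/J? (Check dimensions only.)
No

specific energy has SI base units: m^2 / s^2
kg/J does NOT reduce to m^2 / s^2; a valid unit for specific energy would be e.g. J/kg.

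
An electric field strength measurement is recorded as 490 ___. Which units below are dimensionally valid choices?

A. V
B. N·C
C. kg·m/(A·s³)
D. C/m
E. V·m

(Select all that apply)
C

electric field strength has SI base units: kg * m / (A * s^3)

Checking each option against kg * m / (A * s^3):
  A. V: ✗ does not match
  B. N·C: ✗ does not match
  C. kg·m/(A·s³): ✓ matches
  D. C/m: ✗ does not match
  E. V·m: ✗ does not match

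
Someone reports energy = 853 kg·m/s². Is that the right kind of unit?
No

energy has SI base units: kg * m^2 / s^2
kg·m/s² does NOT reduce to kg * m^2 / s^2; a valid unit for energy would be e.g. J.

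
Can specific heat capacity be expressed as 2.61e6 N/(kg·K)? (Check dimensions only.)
No

specific heat capacity has SI base units: m^2 / (s^2 * K)
N/(kg·K) does NOT reduce to m^2 / (s^2 * K); a valid unit for specific heat capacity would be e.g. J/(kg·K).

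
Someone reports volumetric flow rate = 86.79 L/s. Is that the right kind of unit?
Yes

volumetric flow rate has SI base units: m^3 / s
L/s reduces to the same SI base units, so it is a valid unit for volumetric flow rate.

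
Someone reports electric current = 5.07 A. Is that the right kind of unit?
Yes

electric current has SI base units: A
A reduces to the same SI base units, so it is a valid unit for electric current.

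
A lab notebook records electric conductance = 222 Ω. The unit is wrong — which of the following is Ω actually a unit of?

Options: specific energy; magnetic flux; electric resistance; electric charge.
electric resistance

electric conductance should have units dimensionally equivalent to A^2 * s^3 / (kg * m^2) (e.g. S).
The given unit 'Ω' reduces to kg * m^2 / (A^2 * s^3). Of the listed options, that is the dimensionality of electric resistance.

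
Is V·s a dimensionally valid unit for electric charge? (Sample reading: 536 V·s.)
No

electric charge has SI base units: A * s
V·s does NOT reduce to A * s; a valid unit for electric charge would be e.g. C.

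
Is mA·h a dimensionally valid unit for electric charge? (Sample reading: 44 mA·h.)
Yes

electric charge has SI base units: A * s
mA·h reduces to the same SI base units, so it is a valid unit for electric charge.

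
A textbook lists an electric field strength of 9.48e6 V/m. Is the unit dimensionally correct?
Yes

electric field strength has SI base units: kg * m / (A * s^3)
V/m reduces to the same SI base units, so it is a valid unit for electric field strength.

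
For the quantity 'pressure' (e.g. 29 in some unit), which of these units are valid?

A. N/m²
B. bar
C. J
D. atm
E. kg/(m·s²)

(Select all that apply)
A, B, D, E

pressure has SI base units: kg / (m * s^2)

Checking each option against kg / (m * s^2):
  A. N/m²: ✓ matches
  B. bar: ✓ matches
  C. J: ✗ does not match
  D. atm: ✓ matches
  E. kg/(m·s²): ✓ matches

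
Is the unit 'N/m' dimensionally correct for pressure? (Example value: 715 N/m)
No

pressure has SI base units: kg / (m * s^2)
N/m does NOT reduce to kg / (m * s^2); a valid unit for pressure would be e.g. Pa.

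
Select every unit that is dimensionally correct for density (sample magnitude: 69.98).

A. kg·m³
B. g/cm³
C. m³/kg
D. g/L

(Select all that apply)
B, D

density has SI base units: kg / m^3

Checking each option against kg / m^3:
  A. kg·m³: ✗ does not match
  B. g/cm³: ✓ matches
  C. m³/kg: ✗ does not match
  D. g/L: ✓ matches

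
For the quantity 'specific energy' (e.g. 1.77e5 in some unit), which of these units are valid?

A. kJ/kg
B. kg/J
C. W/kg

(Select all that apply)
A

specific energy has SI base units: m^2 / s^2

Checking each option against m^2 / s^2:
  A. kJ/kg: ✓ matches
  B. kg/J: ✗ does not match
  C. W/kg: ✗ does not match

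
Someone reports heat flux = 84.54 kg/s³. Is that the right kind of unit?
Yes

heat flux has SI base units: kg / s^3
kg/s³ reduces to the same SI base units, so it is a valid unit for heat flux.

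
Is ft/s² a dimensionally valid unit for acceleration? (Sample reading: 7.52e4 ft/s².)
Yes

acceleration has SI base units: m / s^2
ft/s² reduces to the same SI base units, so it is a valid unit for acceleration.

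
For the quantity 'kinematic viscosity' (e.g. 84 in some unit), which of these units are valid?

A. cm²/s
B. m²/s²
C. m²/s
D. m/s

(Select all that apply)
A, C

kinematic viscosity has SI base units: m^2 / s

Checking each option against m^2 / s:
  A. cm²/s: ✓ matches
  B. m²/s²: ✗ does not match
  C. m²/s: ✓ matches
  D. m/s: ✗ does not match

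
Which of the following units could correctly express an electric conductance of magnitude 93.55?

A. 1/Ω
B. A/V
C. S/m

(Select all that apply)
A, B

electric conductance has SI base units: A^2 * s^3 / (kg * m^2)

Checking each option against A^2 * s^3 / (kg * m^2):
  A. 1/Ω: ✓ matches
  B. A/V: ✓ matches
  C. S/m: ✗ does not match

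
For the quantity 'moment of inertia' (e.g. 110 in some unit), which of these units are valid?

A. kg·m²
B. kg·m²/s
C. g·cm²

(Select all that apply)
A, C

moment of inertia has SI base units: kg * m^2

Checking each option against kg * m^2:
  A. kg·m²: ✓ matches
  B. kg·m²/s: ✗ does not match
  C. g·cm²: ✓ matches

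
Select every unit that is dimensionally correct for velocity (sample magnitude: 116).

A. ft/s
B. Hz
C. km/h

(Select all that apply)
A, C

velocity has SI base units: m / s

Checking each option against m / s:
  A. ft/s: ✓ matches
  B. Hz: ✗ does not match
  C. km/h: ✓ matches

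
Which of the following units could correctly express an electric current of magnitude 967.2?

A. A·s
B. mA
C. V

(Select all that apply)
B

electric current has SI base units: A

Checking each option against A:
  A. A·s: ✗ does not match
  B. mA: ✓ matches
  C. V: ✗ does not match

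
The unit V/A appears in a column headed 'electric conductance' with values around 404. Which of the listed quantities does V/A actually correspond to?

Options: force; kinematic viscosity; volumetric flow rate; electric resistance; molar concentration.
electric resistance

electric conductance should have units dimensionally equivalent to A^2 * s^3 / (kg * m^2) (e.g. S).
The given unit 'V/A' reduces to kg * m^2 / (A^2 * s^3). Of the listed options, that is the dimensionality of electric resistance.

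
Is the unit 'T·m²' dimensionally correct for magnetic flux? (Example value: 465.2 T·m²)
Yes

magnetic flux has SI base units: kg * m^2 / (A * s^2)
T·m² reduces to the same SI base units, so it is a valid unit for magnetic flux.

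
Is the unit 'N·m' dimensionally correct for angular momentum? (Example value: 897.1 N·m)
No

angular momentum has SI base units: kg * m^2 / s
N·m does NOT reduce to kg * m^2 / s; a valid unit for angular momentum would be e.g. kg·m²/s.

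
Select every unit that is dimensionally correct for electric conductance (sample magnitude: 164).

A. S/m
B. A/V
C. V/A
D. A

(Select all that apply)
B

electric conductance has SI base units: A^2 * s^3 / (kg * m^2)

Checking each option against A^2 * s^3 / (kg * m^2):
  A. S/m: ✗ does not match
  B. A/V: ✓ matches
  C. V/A: ✗ does not match
  D. A: ✗ does not match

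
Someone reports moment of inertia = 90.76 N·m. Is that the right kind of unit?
No

moment of inertia has SI base units: kg * m^2
N·m does NOT reduce to kg * m^2; a valid unit for moment of inertia would be e.g. kg·m².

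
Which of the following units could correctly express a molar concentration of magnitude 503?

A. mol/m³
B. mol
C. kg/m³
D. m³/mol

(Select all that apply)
A

molar concentration has SI base units: mol / m^3

Checking each option against mol / m^3:
  A. mol/m³: ✓ matches
  B. mol: ✗ does not match
  C. kg/m³: ✗ does not match
  D. m³/mol: ✗ does not match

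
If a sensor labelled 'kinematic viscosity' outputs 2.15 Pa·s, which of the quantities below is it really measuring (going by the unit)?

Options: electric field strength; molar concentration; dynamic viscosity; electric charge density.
dynamic viscosity

kinematic viscosity should have units dimensionally equivalent to m^2 / s (e.g. m²/s).
The given unit 'Pa·s' reduces to kg / (m * s). Of the listed options, that is the dimensionality of dynamic viscosity.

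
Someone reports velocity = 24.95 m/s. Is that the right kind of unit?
Yes

velocity has SI base units: m / s
m/s reduces to the same SI base units, so it is a valid unit for velocity.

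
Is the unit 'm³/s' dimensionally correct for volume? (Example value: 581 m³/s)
No

volume has SI base units: m^3
m³/s does NOT reduce to m^3; a valid unit for volume would be e.g. m³.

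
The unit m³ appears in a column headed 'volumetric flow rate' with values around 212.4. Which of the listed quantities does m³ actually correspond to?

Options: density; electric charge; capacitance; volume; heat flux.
volume

volumetric flow rate should have units dimensionally equivalent to m^3 / s (e.g. m³/s).
The given unit 'm³' reduces to m^3. Of the listed options, that is the dimensionality of volume.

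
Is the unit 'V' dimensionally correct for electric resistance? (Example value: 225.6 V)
No

electric resistance has SI base units: kg * m^2 / (A^2 * s^3)
V does NOT reduce to kg * m^2 / (A^2 * s^3); a valid unit for electric resistance would be e.g. Ω.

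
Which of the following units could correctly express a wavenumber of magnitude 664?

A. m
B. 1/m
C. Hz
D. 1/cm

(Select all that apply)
B, D

wavenumber has SI base units: 1 / m

Checking each option against 1 / m:
  A. m: ✗ does not match
  B. 1/m: ✓ matches
  C. Hz: ✗ does not match
  D. 1/cm: ✓ matches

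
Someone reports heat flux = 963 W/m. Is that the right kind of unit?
No

heat flux has SI base units: kg / s^3
W/m does NOT reduce to kg / s^3; a valid unit for heat flux would be e.g. W/m².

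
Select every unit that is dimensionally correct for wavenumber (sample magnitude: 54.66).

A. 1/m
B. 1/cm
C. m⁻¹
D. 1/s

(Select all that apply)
A, B, C

wavenumber has SI base units: 1 / m

Checking each option against 1 / m:
  A. 1/m: ✓ matches
  B. 1/cm: ✓ matches
  C. m⁻¹: ✓ matches
  D. 1/s: ✗ does not match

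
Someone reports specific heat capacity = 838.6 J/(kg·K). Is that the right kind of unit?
Yes

specific heat capacity has SI base units: m^2 / (s^2 * K)
J/(kg·K) reduces to the same SI base units, so it is a valid unit for specific heat capacity.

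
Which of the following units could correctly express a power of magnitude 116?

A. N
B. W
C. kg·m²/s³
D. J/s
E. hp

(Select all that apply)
B, C, D, E

power has SI base units: kg * m^2 / s^3

Checking each option against kg * m^2 / s^3:
  A. N: ✗ does not match
  B. W: ✓ matches
  C. kg·m²/s³: ✓ matches
  D. J/s: ✓ matches
  E. hp: ✓ matches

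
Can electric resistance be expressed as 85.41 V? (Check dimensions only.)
No

electric resistance has SI base units: kg * m^2 / (A^2 * s^3)
V does NOT reduce to kg * m^2 / (A^2 * s^3); a valid unit for electric resistance would be e.g. Ω.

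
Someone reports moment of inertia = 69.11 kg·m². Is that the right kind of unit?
Yes

moment of inertia has SI base units: kg * m^2
kg·m² reduces to the same SI base units, so it is a valid unit for moment of inertia.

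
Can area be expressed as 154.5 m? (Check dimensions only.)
No

area has SI base units: m^2
m does NOT reduce to m^2; a valid unit for area would be e.g. m².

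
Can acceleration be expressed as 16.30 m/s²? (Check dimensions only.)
Yes

acceleration has SI base units: m / s^2
m/s² reduces to the same SI base units, so it is a valid unit for acceleration.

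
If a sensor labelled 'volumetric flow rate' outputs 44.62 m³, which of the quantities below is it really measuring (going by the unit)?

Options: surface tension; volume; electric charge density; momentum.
volume

volumetric flow rate should have units dimensionally equivalent to m^3 / s (e.g. m³/s).
The given unit 'm³' reduces to m^3. Of the listed options, that is the dimensionality of volume.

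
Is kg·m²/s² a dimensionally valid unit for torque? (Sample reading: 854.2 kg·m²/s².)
Yes

torque has SI base units: kg * m^2 / s^2
kg·m²/s² reduces to the same SI base units, so it is a valid unit for torque.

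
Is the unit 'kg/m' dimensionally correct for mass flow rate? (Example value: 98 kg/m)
No

mass flow rate has SI base units: kg / s
kg/m does NOT reduce to kg / s; a valid unit for mass flow rate would be e.g. kg/s.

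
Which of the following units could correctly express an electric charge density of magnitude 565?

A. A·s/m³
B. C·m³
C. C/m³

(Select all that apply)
A, C

electric charge density has SI base units: A * s / m^3

Checking each option against A * s / m^3:
  A. A·s/m³: ✓ matches
  B. C·m³: ✗ does not match
  C. C/m³: ✓ matches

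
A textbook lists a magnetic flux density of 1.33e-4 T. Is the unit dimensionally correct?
Yes

magnetic flux density has SI base units: kg / (A * s^2)
T reduces to the same SI base units, so it is a valid unit for magnetic flux density.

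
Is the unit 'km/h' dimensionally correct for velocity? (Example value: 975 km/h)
Yes

velocity has SI base units: m / s
km/h reduces to the same SI base units, so it is a valid unit for velocity.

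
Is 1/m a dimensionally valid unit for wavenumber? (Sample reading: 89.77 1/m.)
Yes

wavenumber has SI base units: 1 / m
1/m reduces to the same SI base units, so it is a valid unit for wavenumber.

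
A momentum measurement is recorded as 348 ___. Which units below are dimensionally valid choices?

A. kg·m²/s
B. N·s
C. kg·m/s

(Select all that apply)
B, C

momentum has SI base units: kg * m / s

Checking each option against kg * m / s:
  A. kg·m²/s: ✗ does not match
  B. N·s: ✓ matches
  C. kg·m/s: ✓ matches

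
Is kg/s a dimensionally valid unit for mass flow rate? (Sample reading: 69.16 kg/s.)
Yes

mass flow rate has SI base units: kg / s
kg/s reduces to the same SI base units, so it is a valid unit for mass flow rate.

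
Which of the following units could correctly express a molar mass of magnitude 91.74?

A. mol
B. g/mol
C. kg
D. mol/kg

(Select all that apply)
B

molar mass has SI base units: kg / mol

Checking each option against kg / mol:
  A. mol: ✗ does not match
  B. g/mol: ✓ matches
  C. kg: ✗ does not match
  D. mol/kg: ✗ does not match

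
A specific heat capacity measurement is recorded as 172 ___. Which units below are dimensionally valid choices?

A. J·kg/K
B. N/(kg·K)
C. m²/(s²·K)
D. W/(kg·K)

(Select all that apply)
C

specific heat capacity has SI base units: m^2 / (s^2 * K)

Checking each option against m^2 / (s^2 * K):
  A. J·kg/K: ✗ does not match
  B. N/(kg·K): ✗ does not match
  C. m²/(s²·K): ✓ matches
  D. W/(kg·K): ✗ does not match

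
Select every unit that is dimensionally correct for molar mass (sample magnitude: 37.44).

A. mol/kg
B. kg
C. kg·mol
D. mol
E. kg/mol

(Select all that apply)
E

molar mass has SI base units: kg / mol

Checking each option against kg / mol:
  A. mol/kg: ✗ does not match
  B. kg: ✗ does not match
  C. kg·mol: ✗ does not match
  D. mol: ✗ does not match
  E. kg/mol: ✓ matches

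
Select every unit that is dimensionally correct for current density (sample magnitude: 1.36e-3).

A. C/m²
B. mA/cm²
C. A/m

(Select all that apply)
B

current density has SI base units: A / m^2

Checking each option against A / m^2:
  A. C/m²: ✗ does not match
  B. mA/cm²: ✓ matches
  C. A/m: ✗ does not match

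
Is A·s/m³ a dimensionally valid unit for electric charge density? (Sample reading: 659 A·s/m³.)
Yes

electric charge density has SI base units: A * s / m^3
A·s/m³ reduces to the same SI base units, so it is a valid unit for electric charge density.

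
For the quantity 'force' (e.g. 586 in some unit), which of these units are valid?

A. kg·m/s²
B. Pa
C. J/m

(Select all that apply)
A, C

force has SI base units: kg * m / s^2

Checking each option against kg * m / s^2:
  A. kg·m/s²: ✓ matches
  B. Pa: ✗ does not match
  C. J/m: ✓ matches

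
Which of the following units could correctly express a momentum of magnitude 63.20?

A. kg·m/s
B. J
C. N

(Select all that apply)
A

momentum has SI base units: kg * m / s

Checking each option against kg * m / s:
  A. kg·m/s: ✓ matches
  B. J: ✗ does not match
  C. N: ✗ does not match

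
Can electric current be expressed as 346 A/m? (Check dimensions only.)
No

electric current has SI base units: A
A/m does NOT reduce to A; a valid unit for electric current would be e.g. A.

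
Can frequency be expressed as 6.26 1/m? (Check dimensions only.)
No

frequency has SI base units: 1 / s
1/m does NOT reduce to 1 / s; a valid unit for frequency would be e.g. Hz.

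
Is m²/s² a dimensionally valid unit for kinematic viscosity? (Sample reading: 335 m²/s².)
No

kinematic viscosity has SI base units: m^2 / s
m²/s² does NOT reduce to m^2 / s; a valid unit for kinematic viscosity would be e.g. m²/s.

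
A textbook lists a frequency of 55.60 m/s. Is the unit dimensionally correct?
No

frequency has SI base units: 1 / s
m/s does NOT reduce to 1 / s; a valid unit for frequency would be e.g. Hz.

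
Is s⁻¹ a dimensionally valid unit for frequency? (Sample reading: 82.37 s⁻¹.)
Yes

frequency has SI base units: 1 / s
s⁻¹ reduces to the same SI base units, so it is a valid unit for frequency.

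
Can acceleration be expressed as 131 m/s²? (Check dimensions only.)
Yes

acceleration has SI base units: m / s^2
m/s² reduces to the same SI base units, so it is a valid unit for acceleration.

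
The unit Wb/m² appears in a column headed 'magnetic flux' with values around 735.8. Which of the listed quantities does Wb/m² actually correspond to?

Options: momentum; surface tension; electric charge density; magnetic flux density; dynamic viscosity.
magnetic flux density

magnetic flux should have units dimensionally equivalent to kg * m^2 / (A * s^2) (e.g. Wb).
The given unit 'Wb/m²' reduces to kg / (A * s^2). Of the listed options, that is the dimensionality of magnetic flux density.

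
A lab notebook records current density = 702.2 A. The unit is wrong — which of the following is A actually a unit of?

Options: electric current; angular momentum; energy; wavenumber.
electric current

current density should have units dimensionally equivalent to A / m^2 (e.g. A/m²).
The given unit 'A' reduces to A. Of the listed options, that is the dimensionality of electric current.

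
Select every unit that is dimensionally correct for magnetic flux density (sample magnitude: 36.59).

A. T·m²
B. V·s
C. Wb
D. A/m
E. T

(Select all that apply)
E

magnetic flux density has SI base units: kg / (A * s^2)

Checking each option against kg / (A * s^2):
  A. T·m²: ✗ does not match
  B. V·s: ✗ does not match
  C. Wb: ✗ does not match
  D. A/m: ✗ does not match
  E. T: ✓ matches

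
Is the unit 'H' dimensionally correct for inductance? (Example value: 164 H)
Yes

inductance has SI base units: kg * m^2 / (A^2 * s^2)
H reduces to the same SI base units, so it is a valid unit for inductance.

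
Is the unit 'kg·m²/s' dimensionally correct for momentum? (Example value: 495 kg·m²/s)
No

momentum has SI base units: kg * m / s
kg·m²/s does NOT reduce to kg * m / s; a valid unit for momentum would be e.g. kg·m/s.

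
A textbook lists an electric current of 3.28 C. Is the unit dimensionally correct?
No

electric current has SI base units: A
C does NOT reduce to A; a valid unit for electric current would be e.g. A.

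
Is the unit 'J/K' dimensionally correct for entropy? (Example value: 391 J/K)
Yes

entropy has SI base units: kg * m^2 / (s^2 * K)
J/K reduces to the same SI base units, so it is a valid unit for entropy.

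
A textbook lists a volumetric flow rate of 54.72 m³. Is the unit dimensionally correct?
No

volumetric flow rate has SI base units: m^3 / s
m³ does NOT reduce to m^3 / s; a valid unit for volumetric flow rate would be e.g. m³/s.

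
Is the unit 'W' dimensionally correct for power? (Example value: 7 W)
Yes

power has SI base units: kg * m^2 / s^3
W reduces to the same SI base units, so it is a valid unit for power.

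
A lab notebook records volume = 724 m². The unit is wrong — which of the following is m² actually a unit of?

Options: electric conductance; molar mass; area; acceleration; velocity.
area

volume should have units dimensionally equivalent to m^3 (e.g. m³).
The given unit 'm²' reduces to m^2. Of the listed options, that is the dimensionality of area.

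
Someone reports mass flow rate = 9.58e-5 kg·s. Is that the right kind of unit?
No

mass flow rate has SI base units: kg / s
kg·s does NOT reduce to kg / s; a valid unit for mass flow rate would be e.g. kg/s.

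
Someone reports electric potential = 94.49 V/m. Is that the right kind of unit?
No

electric potential has SI base units: kg * m^2 / (A * s^3)
V/m does NOT reduce to kg * m^2 / (A * s^3); a valid unit for electric potential would be e.g. V.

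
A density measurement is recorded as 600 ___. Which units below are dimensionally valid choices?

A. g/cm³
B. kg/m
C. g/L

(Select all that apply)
A, C

density has SI base units: kg / m^3

Checking each option against kg / m^3:
  A. g/cm³: ✓ matches
  B. kg/m: ✗ does not match
  C. g/L: ✓ matches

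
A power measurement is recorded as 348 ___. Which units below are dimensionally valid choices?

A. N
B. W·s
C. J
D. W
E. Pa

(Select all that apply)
D

power has SI base units: kg * m^2 / s^3

Checking each option against kg * m^2 / s^3:
  A. N: ✗ does not match
  B. W·s: ✗ does not match
  C. J: ✗ does not match
  D. W: ✓ matches
  E. Pa: ✗ does not match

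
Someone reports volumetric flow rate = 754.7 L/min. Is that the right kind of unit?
Yes

volumetric flow rate has SI base units: m^3 / s
L/min reduces to the same SI base units, so it is a valid unit for volumetric flow rate.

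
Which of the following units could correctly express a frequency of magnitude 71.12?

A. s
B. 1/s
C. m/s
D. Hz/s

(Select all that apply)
B

frequency has SI base units: 1 / s

Checking each option against 1 / s:
  A. s: ✗ does not match
  B. 1/s: ✓ matches
  C. m/s: ✗ does not match
  D. Hz/s: ✗ does not match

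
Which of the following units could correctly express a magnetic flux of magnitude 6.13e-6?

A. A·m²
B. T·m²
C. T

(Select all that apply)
B

magnetic flux has SI base units: kg * m^2 / (A * s^2)

Checking each option against kg * m^2 / (A * s^2):
  A. A·m²: ✗ does not match
  B. T·m²: ✓ matches
  C. T: ✗ does not match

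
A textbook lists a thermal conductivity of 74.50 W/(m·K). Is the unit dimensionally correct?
Yes

thermal conductivity has SI base units: kg * m / (s^3 * K)
W/(m·K) reduces to the same SI base units, so it is a valid unit for thermal conductivity.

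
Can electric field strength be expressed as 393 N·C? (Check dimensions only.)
No

electric field strength has SI base units: kg * m / (A * s^3)
N·C does NOT reduce to kg * m / (A * s^3); a valid unit for electric field strength would be e.g. V/m.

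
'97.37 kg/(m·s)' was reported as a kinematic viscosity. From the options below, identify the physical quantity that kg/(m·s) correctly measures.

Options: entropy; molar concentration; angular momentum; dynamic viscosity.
dynamic viscosity

kinematic viscosity should have units dimensionally equivalent to m^2 / s (e.g. m²/s).
The given unit 'kg/(m·s)' reduces to kg / (m * s). Of the listed options, that is the dimensionality of dynamic viscosity.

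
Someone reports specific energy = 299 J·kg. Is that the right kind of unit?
No

specific energy has SI base units: m^2 / s^2
J·kg does NOT reduce to m^2 / s^2; a valid unit for specific energy would be e.g. J/kg.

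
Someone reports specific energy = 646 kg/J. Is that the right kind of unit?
No

specific energy has SI base units: m^2 / s^2
kg/J does NOT reduce to m^2 / s^2; a valid unit for specific energy would be e.g. J/kg.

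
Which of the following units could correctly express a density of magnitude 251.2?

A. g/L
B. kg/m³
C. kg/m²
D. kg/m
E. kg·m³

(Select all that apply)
A, B

density has SI base units: kg / m^3

Checking each option against kg / m^3:
  A. g/L: ✓ matches
  B. kg/m³: ✓ matches
  C. kg/m²: ✗ does not match
  D. kg/m: ✗ does not match
  E. kg·m³: ✗ does not match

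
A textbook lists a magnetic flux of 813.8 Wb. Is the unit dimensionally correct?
Yes

magnetic flux has SI base units: kg * m^2 / (A * s^2)
Wb reduces to the same SI base units, so it is a valid unit for magnetic flux.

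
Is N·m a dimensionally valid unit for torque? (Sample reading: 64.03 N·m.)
Yes

torque has SI base units: kg * m^2 / s^2
N·m reduces to the same SI base units, so it is a valid unit for torque.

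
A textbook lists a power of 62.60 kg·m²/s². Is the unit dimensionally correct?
No

power has SI base units: kg * m^2 / s^3
kg·m²/s² does NOT reduce to kg * m^2 / s^3; a valid unit for power would be e.g. W.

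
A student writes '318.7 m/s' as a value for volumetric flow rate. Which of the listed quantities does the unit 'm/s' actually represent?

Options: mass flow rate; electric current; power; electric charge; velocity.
velocity

volumetric flow rate should have units dimensionally equivalent to m^3 / s (e.g. m³/s).
The given unit 'm/s' reduces to m / s. Of the listed options, that is the dimensionality of velocity.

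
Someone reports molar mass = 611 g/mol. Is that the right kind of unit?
Yes

molar mass has SI base units: kg / mol
g/mol reduces to the same SI base units, so it is a valid unit for molar mass.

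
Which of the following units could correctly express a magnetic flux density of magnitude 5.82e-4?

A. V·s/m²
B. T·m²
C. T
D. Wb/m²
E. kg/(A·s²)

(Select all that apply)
A, C, D, E

magnetic flux density has SI base units: kg / (A * s^2)

Checking each option against kg / (A * s^2):
  A. V·s/m²: ✓ matches
  B. T·m²: ✗ does not match
  C. T: ✓ matches
  D. Wb/m²: ✓ matches
  E. kg/(A·s²): ✓ matches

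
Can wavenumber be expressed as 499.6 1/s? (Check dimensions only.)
No

wavenumber has SI base units: 1 / m
1/s does NOT reduce to 1 / m; a valid unit for wavenumber would be e.g. 1/m.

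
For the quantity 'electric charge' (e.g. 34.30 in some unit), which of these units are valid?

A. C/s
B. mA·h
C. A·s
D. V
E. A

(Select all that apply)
B, C

electric charge has SI base units: A * s

Checking each option against A * s:
  A. C/s: ✗ does not match
  B. mA·h: ✓ matches
  C. A·s: ✓ matches
  D. V: ✗ does not match
  E. A: ✗ does not match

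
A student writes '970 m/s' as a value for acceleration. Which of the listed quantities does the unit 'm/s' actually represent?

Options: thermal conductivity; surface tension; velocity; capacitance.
velocity

acceleration should have units dimensionally equivalent to m / s^2 (e.g. m/s²).
The given unit 'm/s' reduces to m / s. Of the listed options, that is the dimensionality of velocity.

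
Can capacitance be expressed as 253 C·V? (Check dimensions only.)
No

capacitance has SI base units: A^2 * s^4 / (kg * m^2)
C·V does NOT reduce to A^2 * s^4 / (kg * m^2); a valid unit for capacitance would be e.g. F.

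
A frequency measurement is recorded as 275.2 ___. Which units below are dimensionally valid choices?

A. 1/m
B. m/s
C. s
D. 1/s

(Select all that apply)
D

frequency has SI base units: 1 / s

Checking each option against 1 / s:
  A. 1/m: ✗ does not match
  B. m/s: ✗ does not match
  C. s: ✗ does not match
  D. 1/s: ✓ matches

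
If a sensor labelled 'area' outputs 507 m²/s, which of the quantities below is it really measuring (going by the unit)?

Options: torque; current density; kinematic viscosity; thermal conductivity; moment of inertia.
kinematic viscosity

area should have units dimensionally equivalent to m^2 (e.g. m²).
The given unit 'm²/s' reduces to m^2 / s. Of the listed options, that is the dimensionality of kinematic viscosity.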